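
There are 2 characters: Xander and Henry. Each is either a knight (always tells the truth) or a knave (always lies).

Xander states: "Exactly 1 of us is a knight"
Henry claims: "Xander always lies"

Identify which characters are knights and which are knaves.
Xander is a knight.
Henry is a knave.

Verification:
- Xander (knight) says "Exactly 1 of us is a knight" - this is TRUE because there are 1 knights.
- Henry (knave) says "Xander always lies" - this is FALSE (a lie) because Xander is a knight.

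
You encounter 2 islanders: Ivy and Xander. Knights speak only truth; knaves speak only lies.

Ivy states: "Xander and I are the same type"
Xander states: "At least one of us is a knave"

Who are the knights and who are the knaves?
Ivy is a knave.
Xander is a knight.

Verification:
- Ivy (knave) says "Xander and I are the same type" - this is FALSE (a lie) because Ivy is a knave and Xander is a knight.
- Xander (knight) says "At least one of us is a knave" - this is TRUE because Ivy is a knave.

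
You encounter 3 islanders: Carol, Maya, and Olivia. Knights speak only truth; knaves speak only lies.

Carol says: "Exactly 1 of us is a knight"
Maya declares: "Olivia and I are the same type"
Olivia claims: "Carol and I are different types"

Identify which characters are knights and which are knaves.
Carol is a knave.
Maya is a knight.
Olivia is a knight.

Verification:
- Carol (knave) says "Exactly 1 of us is a knight" - this is FALSE (a lie) because there are 2 knights.
- Maya (knight) says "Olivia and I are the same type" - this is TRUE because Maya is a knight and Olivia is a knight.
- Olivia (knight) says "Carol and I are different types" - this is TRUE because Olivia is a knight and Carol is a knave.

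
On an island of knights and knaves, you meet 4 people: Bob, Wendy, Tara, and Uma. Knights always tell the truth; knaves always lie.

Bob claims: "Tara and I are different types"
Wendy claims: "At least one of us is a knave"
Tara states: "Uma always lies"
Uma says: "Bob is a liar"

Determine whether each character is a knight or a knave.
Bob is a knave.
Wendy is a knight.
Tara is a knave.
Uma is a knight.

Verification:
- Bob (knave) says "Tara and I are different types" - this is FALSE (a lie) because Bob is a knave and Tara is a knave.
- Wendy (knight) says "At least one of us is a knave" - this is TRUE because Bob and Tara are knaves.
- Tara (knave) says "Uma always lies" - this is FALSE (a lie) because Uma is a knight.
- Uma (knight) says "Bob is a liar" - this is TRUE because Bob is a knave.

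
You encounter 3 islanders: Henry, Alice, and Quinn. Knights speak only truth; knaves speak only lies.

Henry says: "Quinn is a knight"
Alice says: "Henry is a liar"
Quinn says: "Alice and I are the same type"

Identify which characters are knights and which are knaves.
Henry is a knave.
Alice is a knight.
Quinn is a knave.

Verification:
- Henry (knave) says "Quinn is a knight" - this is FALSE (a lie) because Quinn is a knave.
- Alice (knight) says "Henry is a liar" - this is TRUE because Henry is a knave.
- Quinn (knave) says "Alice and I are the same type" - this is FALSE (a lie) because Quinn is a knave and Alice is a knight.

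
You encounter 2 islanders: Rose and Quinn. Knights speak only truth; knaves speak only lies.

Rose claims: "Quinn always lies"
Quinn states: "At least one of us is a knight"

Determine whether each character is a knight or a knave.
Rose is a knave.
Quinn is a knight.

Verification:
- Rose (knave) says "Quinn always lies" - this is FALSE (a lie) because Quinn is a knight.
- Quinn (knight) says "At least one of us is a knight" - this is TRUE because Quinn is a knight.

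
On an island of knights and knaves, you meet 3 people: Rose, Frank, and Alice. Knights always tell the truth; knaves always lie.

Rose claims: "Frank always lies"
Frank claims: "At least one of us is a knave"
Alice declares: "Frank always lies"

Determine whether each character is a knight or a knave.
Rose is a knave.
Frank is a knight.
Alice is a knave.

Verification:
- Rose (knave) says "Frank always lies" - this is FALSE (a lie) because Frank is a knight.
- Frank (knight) says "At least one of us is a knave" - this is TRUE because Rose and Alice are knaves.
- Alice (knave) says "Frank always lies" - this is FALSE (a lie) because Frank is a knight.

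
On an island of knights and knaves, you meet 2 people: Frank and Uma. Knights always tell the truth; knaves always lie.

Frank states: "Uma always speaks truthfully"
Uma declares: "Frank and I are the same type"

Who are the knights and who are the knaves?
Frank is a knight.
Uma is a knight.

Verification:
- Frank (knight) says "Uma always speaks truthfully" - this is TRUE because Uma is a knight.
- Uma (knight) says "Frank and I are the same type" - this is TRUE because Uma is a knight and Frank is a knight.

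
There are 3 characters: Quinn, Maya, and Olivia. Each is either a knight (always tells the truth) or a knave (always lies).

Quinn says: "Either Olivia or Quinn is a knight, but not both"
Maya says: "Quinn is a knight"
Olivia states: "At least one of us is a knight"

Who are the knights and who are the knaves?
Quinn is a knave.
Maya is a knave.
Olivia is a knave.

Verification:
- Quinn (knave) says "Either Olivia or Quinn is a knight, but not both" - this is FALSE (a lie) because Olivia is a knave and Quinn is a knave.
- Maya (knave) says "Quinn is a knight" - this is FALSE (a lie) because Quinn is a knave.
- Olivia (knave) says "At least one of us is a knight" - this is FALSE (a lie) because no one is a knight.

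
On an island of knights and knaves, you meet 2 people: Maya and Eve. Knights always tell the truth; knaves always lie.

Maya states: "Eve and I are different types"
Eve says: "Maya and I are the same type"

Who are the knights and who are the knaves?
Maya is a knight.
Eve is a knave.

Verification:
- Maya (knight) says "Eve and I are different types" - this is TRUE because Maya is a knight and Eve is a knave.
- Eve (knave) says "Maya and I are the same type" - this is FALSE (a lie) because Eve is a knave and Maya is a knight.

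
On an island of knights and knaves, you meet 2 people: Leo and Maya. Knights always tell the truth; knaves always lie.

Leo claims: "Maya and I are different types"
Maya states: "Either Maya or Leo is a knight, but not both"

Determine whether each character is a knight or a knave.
Leo is a knave.
Maya is a knave.

Verification:
- Leo (knave) says "Maya and I are different types" - this is FALSE (a lie) because Leo is a knave and Maya is a knave.
- Maya (knave) says "Either Maya or Leo is a knight, but not both" - this is FALSE (a lie) because Maya is a knave and Leo is a knave.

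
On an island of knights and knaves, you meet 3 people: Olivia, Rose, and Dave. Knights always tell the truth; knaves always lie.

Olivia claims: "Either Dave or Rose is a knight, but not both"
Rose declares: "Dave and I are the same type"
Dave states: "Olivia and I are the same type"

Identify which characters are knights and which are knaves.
Olivia is a knight.
Rose is a knave.
Dave is a knight.

Verification:
- Olivia (knight) says "Either Dave or Rose is a knight, but not both" - this is TRUE because Dave is a knight and Rose is a knave.
- Rose (knave) says "Dave and I are the same type" - this is FALSE (a lie) because Rose is a knave and Dave is a knight.
- Dave (knight) says "Olivia and I are the same type" - this is TRUE because Dave is a knight and Olivia is a knight.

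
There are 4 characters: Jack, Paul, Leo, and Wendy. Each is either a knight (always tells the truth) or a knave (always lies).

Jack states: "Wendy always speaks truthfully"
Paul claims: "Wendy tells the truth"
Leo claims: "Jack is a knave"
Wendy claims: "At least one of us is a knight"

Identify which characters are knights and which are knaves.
Jack is a knight.
Paul is a knight.
Leo is a knave.
Wendy is a knight.

Verification:
- Jack (knight) says "Wendy always speaks truthfully" - this is TRUE because Wendy is a knight.
- Paul (knight) says "Wendy tells the truth" - this is TRUE because Wendy is a knight.
- Leo (knave) says "Jack is a knave" - this is FALSE (a lie) because Jack is a knight.
- Wendy (knight) says "At least one of us is a knight" - this is TRUE because Jack, Paul, and Wendy are knights.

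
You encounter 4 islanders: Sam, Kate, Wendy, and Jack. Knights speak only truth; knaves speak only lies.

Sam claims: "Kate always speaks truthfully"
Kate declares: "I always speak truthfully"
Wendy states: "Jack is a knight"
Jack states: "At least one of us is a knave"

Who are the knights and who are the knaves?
Sam is a knave.
Kate is a knave.
Wendy is a knight.
Jack is a knight.

Verification:
- Sam (knave) says "Kate always speaks truthfully" - this is FALSE (a lie) because Kate is a knave.
- Kate (knave) says "I always speak truthfully" - this is FALSE (a lie) because Kate is a knave.
- Wendy (knight) says "Jack is a knight" - this is TRUE because Jack is a knight.
- Jack (knight) says "At least one of us is a knave" - this is TRUE because Sam and Kate are knaves.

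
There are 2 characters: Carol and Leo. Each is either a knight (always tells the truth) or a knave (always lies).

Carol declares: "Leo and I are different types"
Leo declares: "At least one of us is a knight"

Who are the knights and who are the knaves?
Carol is a knave.
Leo is a knave.

Verification:
- Carol (knave) says "Leo and I are different types" - this is FALSE (a lie) because Carol is a knave and Leo is a knave.
- Leo (knave) says "At least one of us is a knight" - this is FALSE (a lie) because no one is a knight.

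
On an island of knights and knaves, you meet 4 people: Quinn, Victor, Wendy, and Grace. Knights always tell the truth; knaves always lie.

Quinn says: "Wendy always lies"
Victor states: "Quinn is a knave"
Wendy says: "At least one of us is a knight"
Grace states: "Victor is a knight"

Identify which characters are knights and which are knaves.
Quinn is a knave.
Victor is a knight.
Wendy is a knight.
Grace is a knight.

Verification:
- Quinn (knave) says "Wendy always lies" - this is FALSE (a lie) because Wendy is a knight.
- Victor (knight) says "Quinn is a knave" - this is TRUE because Quinn is a knave.
- Wendy (knight) says "At least one of us is a knight" - this is TRUE because Victor, Wendy, and Grace are knights.
- Grace (knight) says "Victor is a knight" - this is TRUE because Victor is a knight.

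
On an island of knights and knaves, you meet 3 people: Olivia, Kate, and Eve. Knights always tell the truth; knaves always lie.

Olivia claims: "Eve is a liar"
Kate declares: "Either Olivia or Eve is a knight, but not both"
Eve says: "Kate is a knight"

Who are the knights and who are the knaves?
Olivia is a knave.
Kate is a knight.
Eve is a knight.

Verification:
- Olivia (knave) says "Eve is a liar" - this is FALSE (a lie) because Eve is a knight.
- Kate (knight) says "Either Olivia or Eve is a knight, but not both" - this is TRUE because Olivia is a knave and Eve is a knight.
- Eve (knight) says "Kate is a knight" - this is TRUE because Kate is a knight.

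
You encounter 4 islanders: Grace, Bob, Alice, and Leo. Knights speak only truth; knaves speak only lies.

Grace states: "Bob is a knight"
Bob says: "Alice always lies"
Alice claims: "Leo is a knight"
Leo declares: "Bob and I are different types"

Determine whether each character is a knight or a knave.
Grace is a knave.
Bob is a knave.
Alice is a knight.
Leo is a knight.

Verification:
- Grace (knave) says "Bob is a knight" - this is FALSE (a lie) because Bob is a knave.
- Bob (knave) says "Alice always lies" - this is FALSE (a lie) because Alice is a knight.
- Alice (knight) says "Leo is a knight" - this is TRUE because Leo is a knight.
- Leo (knight) says "Bob and I are different types" - this is TRUE because Leo is a knight and Bob is a knave.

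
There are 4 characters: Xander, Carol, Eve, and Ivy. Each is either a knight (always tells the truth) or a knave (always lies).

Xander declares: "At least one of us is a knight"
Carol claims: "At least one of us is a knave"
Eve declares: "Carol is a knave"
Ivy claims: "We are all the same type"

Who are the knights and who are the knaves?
Xander is a knight.
Carol is a knight.
Eve is a knave.
Ivy is a knave.

Verification:
- Xander (knight) says "At least one of us is a knight" - this is TRUE because Xander and Carol are knights.
- Carol (knight) says "At least one of us is a knave" - this is TRUE because Eve and Ivy are knaves.
- Eve (knave) says "Carol is a knave" - this is FALSE (a lie) because Carol is a knight.
- Ivy (knave) says "We are all the same type" - this is FALSE (a lie) because Xander and Carol are knights and Eve and Ivy are knaves.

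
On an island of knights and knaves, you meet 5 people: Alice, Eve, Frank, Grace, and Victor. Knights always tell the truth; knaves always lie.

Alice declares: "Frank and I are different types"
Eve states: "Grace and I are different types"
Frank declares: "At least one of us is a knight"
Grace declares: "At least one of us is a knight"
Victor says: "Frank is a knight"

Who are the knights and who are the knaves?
Alice is a knave.
Eve is a knave.
Frank is a knave.
Grace is a knave.
Victor is a knave.

Verification:
- Alice (knave) says "Frank and I are different types" - this is FALSE (a lie) because Alice is a knave and Frank is a knave.
- Eve (knave) says "Grace and I are different types" - this is FALSE (a lie) because Eve is a knave and Grace is a knave.
- Frank (knave) says "At least one of us is a knight" - this is FALSE (a lie) because no one is a knight.
- Grace (knave) says "At least one of us is a knight" - this is FALSE (a lie) because no one is a knight.
- Victor (knave) says "Frank is a knight" - this is FALSE (a lie) because Frank is a knave.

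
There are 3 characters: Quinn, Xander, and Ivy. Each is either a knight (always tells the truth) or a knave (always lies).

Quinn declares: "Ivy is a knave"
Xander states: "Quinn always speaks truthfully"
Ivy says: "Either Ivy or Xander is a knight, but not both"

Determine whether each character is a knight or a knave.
Quinn is a knave.
Xander is a knave.
Ivy is a knight.

Verification:
- Quinn (knave) says "Ivy is a knave" - this is FALSE (a lie) because Ivy is a knight.
- Xander (knave) says "Quinn always speaks truthfully" - this is FALSE (a lie) because Quinn is a knave.
- Ivy (knight) says "Either Ivy or Xander is a knight, but not both" - this is TRUE because Ivy is a knight and Xander is a knave.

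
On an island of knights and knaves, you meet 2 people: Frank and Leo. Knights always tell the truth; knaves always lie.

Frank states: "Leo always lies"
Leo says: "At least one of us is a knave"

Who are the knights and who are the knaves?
Frank is a knave.
Leo is a knight.

Verification:
- Frank (knave) says "Leo always lies" - this is FALSE (a lie) because Leo is a knight.
- Leo (knight) says "At least one of us is a knave" - this is TRUE because Frank is a knave.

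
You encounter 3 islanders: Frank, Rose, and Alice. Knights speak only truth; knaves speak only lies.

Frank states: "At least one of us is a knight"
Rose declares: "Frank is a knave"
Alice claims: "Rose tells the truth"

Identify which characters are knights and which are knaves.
Frank is a knight.
Rose is a knave.
Alice is a knave.

Verification:
- Frank (knight) says "At least one of us is a knight" - this is TRUE because Frank is a knight.
- Rose (knave) says "Frank is a knave" - this is FALSE (a lie) because Frank is a knight.
- Alice (knave) says "Rose tells the truth" - this is FALSE (a lie) because Rose is a knave.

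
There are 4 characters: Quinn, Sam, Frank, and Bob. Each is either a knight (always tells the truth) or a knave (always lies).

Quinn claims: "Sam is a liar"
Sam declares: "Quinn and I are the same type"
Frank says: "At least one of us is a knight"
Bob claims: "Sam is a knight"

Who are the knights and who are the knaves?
Quinn is a knight.
Sam is a knave.
Frank is a knight.
Bob is a knave.

Verification:
- Quinn (knight) says "Sam is a liar" - this is TRUE because Sam is a knave.
- Sam (knave) says "Quinn and I are the same type" - this is FALSE (a lie) because Sam is a knave and Quinn is a knight.
- Frank (knight) says "At least one of us is a knight" - this is TRUE because Quinn and Frank are knights.
- Bob (knave) says "Sam is a knight" - this is FALSE (a lie) because Sam is a knave.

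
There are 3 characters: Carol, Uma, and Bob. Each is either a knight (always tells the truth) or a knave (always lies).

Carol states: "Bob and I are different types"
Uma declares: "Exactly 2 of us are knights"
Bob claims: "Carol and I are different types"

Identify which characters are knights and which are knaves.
Carol is a knave.
Uma is a knave.
Bob is a knave.

Verification:
- Carol (knave) says "Bob and I are different types" - this is FALSE (a lie) because Carol is a knave and Bob is a knave.
- Uma (knave) says "Exactly 2 of us are knights" - this is FALSE (a lie) because there are 0 knights.
- Bob (knave) says "Carol and I are different types" - this is FALSE (a lie) because Bob is a knave and Carol is a knave.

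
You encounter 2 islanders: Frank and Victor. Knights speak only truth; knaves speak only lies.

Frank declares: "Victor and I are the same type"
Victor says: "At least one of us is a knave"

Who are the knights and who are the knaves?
Frank is a knave.
Victor is a knight.

Verification:
- Frank (knave) says "Victor and I are the same type" - this is FALSE (a lie) because Frank is a knave and Victor is a knight.
- Victor (knight) says "At least one of us is a knave" - this is TRUE because Frank is a knave.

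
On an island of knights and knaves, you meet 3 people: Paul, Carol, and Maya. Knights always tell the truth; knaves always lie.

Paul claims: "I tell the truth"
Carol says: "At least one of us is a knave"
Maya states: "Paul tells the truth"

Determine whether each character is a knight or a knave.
Paul is a knave.
Carol is a knight.
Maya is a knave.

Verification:
- Paul (knave) says "I tell the truth" - this is FALSE (a lie) because Paul is a knave.
- Carol (knight) says "At least one of us is a knave" - this is TRUE because Paul and Maya are knaves.
- Maya (knave) says "Paul tells the truth" - this is FALSE (a lie) because Paul is a knave.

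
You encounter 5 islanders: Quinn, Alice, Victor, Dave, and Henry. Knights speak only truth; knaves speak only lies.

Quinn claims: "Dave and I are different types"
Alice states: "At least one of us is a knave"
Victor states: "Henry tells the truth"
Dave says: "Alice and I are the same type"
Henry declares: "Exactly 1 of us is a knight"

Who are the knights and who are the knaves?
Quinn is a knight.
Alice is a knight.
Victor is a knave.
Dave is a knave.
Henry is a knave.

Verification:
- Quinn (knight) says "Dave and I are different types" - this is TRUE because Quinn is a knight and Dave is a knave.
- Alice (knight) says "At least one of us is a knave" - this is TRUE because Victor, Dave, and Henry are knaves.
- Victor (knave) says "Henry tells the truth" - this is FALSE (a lie) because Henry is a knave.
- Dave (knave) says "Alice and I are the same type" - this is FALSE (a lie) because Dave is a knave and Alice is a knight.
- Henry (knave) says "Exactly 1 of us is a knight" - this is FALSE (a lie) because there are 2 knights.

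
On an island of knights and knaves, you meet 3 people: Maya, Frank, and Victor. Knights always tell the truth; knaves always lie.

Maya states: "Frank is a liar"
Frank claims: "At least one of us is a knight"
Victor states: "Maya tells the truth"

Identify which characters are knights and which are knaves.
Maya is a knave.
Frank is a knight.
Victor is a knave.

Verification:
- Maya (knave) says "Frank is a liar" - this is FALSE (a lie) because Frank is a knight.
- Frank (knight) says "At least one of us is a knight" - this is TRUE because Frank is a knight.
- Victor (knave) says "Maya tells the truth" - this is FALSE (a lie) because Maya is a knave.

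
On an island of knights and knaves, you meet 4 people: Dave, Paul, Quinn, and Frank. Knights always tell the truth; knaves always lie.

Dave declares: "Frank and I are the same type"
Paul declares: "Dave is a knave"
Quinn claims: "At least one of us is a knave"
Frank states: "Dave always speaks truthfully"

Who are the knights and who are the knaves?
Dave is a knight.
Paul is a knave.
Quinn is a knight.
Frank is a knight.

Verification:
- Dave (knight) says "Frank and I are the same type" - this is TRUE because Dave is a knight and Frank is a knight.
- Paul (knave) says "Dave is a knave" - this is FALSE (a lie) because Dave is a knight.
- Quinn (knight) says "At least one of us is a knave" - this is TRUE because Paul is a knave.
- Frank (knight) says "Dave always speaks truthfully" - this is TRUE because Dave is a knight.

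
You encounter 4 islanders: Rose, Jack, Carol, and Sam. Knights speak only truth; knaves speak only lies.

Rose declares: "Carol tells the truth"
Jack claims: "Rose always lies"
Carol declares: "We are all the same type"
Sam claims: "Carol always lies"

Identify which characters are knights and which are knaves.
Rose is a knave.
Jack is a knight.
Carol is a knave.
Sam is a knight.

Verification:
- Rose (knave) says "Carol tells the truth" - this is FALSE (a lie) because Carol is a knave.
- Jack (knight) says "Rose always lies" - this is TRUE because Rose is a knave.
- Carol (knave) says "We are all the same type" - this is FALSE (a lie) because Jack and Sam are knights and Rose and Carol are knaves.
- Sam (knight) says "Carol always lies" - this is TRUE because Carol is a knave.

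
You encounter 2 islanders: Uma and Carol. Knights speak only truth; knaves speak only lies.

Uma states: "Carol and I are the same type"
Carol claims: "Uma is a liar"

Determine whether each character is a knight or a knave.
Uma is a knave.
Carol is a knight.

Verification:
- Uma (knave) says "Carol and I are the same type" - this is FALSE (a lie) because Uma is a knave and Carol is a knight.
- Carol (knight) says "Uma is a liar" - this is TRUE because Uma is a knave.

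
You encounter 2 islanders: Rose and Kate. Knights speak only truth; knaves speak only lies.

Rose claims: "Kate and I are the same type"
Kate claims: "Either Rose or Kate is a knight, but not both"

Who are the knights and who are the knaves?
Rose is a knave.
Kate is a knight.

Verification:
- Rose (knave) says "Kate and I are the same type" - this is FALSE (a lie) because Rose is a knave and Kate is a knight.
- Kate (knight) says "Either Rose or Kate is a knight, but not both" - this is TRUE because Rose is a knave and Kate is a knight.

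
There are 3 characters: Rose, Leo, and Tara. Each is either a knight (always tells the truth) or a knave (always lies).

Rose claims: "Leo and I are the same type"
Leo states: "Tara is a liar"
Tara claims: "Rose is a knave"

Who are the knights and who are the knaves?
Rose is a knight.
Leo is a knight.
Tara is a knave.

Verification:
- Rose (knight) says "Leo and I are the same type" - this is TRUE because Rose is a knight and Leo is a knight.
- Leo (knight) says "Tara is a liar" - this is TRUE because Tara is a knave.
- Tara (knave) says "Rose is a knave" - this is FALSE (a lie) because Rose is a knight.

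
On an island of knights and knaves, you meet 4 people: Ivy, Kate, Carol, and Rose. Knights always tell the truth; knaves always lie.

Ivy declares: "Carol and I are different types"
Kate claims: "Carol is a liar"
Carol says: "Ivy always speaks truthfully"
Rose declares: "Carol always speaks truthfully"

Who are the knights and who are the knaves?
Ivy is a knave.
Kate is a knight.
Carol is a knave.
Rose is a knave.

Verification:
- Ivy (knave) says "Carol and I are different types" - this is FALSE (a lie) because Ivy is a knave and Carol is a knave.
- Kate (knight) says "Carol is a liar" - this is TRUE because Carol is a knave.
- Carol (knave) says "Ivy always speaks truthfully" - this is FALSE (a lie) because Ivy is a knave.
- Rose (knave) says "Carol always speaks truthfully" - this is FALSE (a lie) because Carol is a knave.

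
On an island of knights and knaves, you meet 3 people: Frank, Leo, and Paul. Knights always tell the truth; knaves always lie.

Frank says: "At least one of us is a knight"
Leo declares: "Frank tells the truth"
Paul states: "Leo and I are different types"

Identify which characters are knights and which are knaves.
Frank is a knave.
Leo is a knave.
Paul is a knave.

Verification:
- Frank (knave) says "At least one of us is a knight" - this is FALSE (a lie) because no one is a knight.
- Leo (knave) says "Frank tells the truth" - this is FALSE (a lie) because Frank is a knave.
- Paul (knave) says "Leo and I are different types" - this is FALSE (a lie) because Paul is a knave and Leo is a knave.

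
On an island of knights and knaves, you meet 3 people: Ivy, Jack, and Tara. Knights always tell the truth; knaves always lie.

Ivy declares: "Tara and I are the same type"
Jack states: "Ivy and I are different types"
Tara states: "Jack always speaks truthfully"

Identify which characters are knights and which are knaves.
Ivy is a knave.
Jack is a knight.
Tara is a knight.

Verification:
- Ivy (knave) says "Tara and I are the same type" - this is FALSE (a lie) because Ivy is a knave and Tara is a knight.
- Jack (knight) says "Ivy and I are different types" - this is TRUE because Jack is a knight and Ivy is a knave.
- Tara (knight) says "Jack always speaks truthfully" - this is TRUE because Jack is a knight.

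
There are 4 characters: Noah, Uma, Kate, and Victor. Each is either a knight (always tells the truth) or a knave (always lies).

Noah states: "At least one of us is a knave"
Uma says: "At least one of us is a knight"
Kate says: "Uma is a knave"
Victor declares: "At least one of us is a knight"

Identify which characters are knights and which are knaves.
Noah is a knight.
Uma is a knight.
Kate is a knave.
Victor is a knight.

Verification:
- Noah (knight) says "At least one of us is a knave" - this is TRUE because Kate is a knave.
- Uma (knight) says "At least one of us is a knight" - this is TRUE because Noah, Uma, and Victor are knights.
- Kate (knave) says "Uma is a knave" - this is FALSE (a lie) because Uma is a knight.
- Victor (knight) says "At least one of us is a knight" - this is TRUE because Noah, Uma, and Victor are knights.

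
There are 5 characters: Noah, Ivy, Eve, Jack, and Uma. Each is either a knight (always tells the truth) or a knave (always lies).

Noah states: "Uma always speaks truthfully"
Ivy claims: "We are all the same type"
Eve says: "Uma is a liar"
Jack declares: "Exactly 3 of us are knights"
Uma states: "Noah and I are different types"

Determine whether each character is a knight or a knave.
Noah is a knave.
Ivy is a knave.
Eve is a knight.
Jack is a knave.
Uma is a knave.

Verification:
- Noah (knave) says "Uma always speaks truthfully" - this is FALSE (a lie) because Uma is a knave.
- Ivy (knave) says "We are all the same type" - this is FALSE (a lie) because Eve is a knight and Noah, Ivy, Jack, and Uma are knaves.
- Eve (knight) says "Uma is a liar" - this is TRUE because Uma is a knave.
- Jack (knave) says "Exactly 3 of us are knights" - this is FALSE (a lie) because there are 1 knights.
- Uma (knave) says "Noah and I are different types" - this is FALSE (a lie) because Uma is a knave and Noah is a knave.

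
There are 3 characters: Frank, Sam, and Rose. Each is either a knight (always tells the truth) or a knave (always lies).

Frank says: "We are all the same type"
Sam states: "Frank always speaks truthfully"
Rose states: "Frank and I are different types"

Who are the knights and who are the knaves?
Frank is a knave.
Sam is a knave.
Rose is a knight.

Verification:
- Frank (knave) says "We are all the same type" - this is FALSE (a lie) because Rose is a knight and Frank and Sam are knaves.
- Sam (knave) says "Frank always speaks truthfully" - this is FALSE (a lie) because Frank is a knave.
- Rose (knight) says "Frank and I are different types" - this is TRUE because Rose is a knight and Frank is a knave.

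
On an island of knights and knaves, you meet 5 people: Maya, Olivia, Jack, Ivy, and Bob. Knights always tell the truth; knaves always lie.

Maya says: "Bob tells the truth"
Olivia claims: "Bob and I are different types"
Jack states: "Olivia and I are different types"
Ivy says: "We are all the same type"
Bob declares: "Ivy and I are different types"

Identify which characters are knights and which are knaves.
Maya is a knave.
Olivia is a knave.
Jack is a knight.
Ivy is a knave.
Bob is a knave.

Verification:
- Maya (knave) says "Bob tells the truth" - this is FALSE (a lie) because Bob is a knave.
- Olivia (knave) says "Bob and I are different types" - this is FALSE (a lie) because Olivia is a knave and Bob is a knave.
- Jack (knight) says "Olivia and I are different types" - this is TRUE because Jack is a knight and Olivia is a knave.
- Ivy (knave) says "We are all the same type" - this is FALSE (a lie) because Jack is a knight and Maya, Olivia, Ivy, and Bob are knaves.
- Bob (knave) says "Ivy and I are different types" - this is FALSE (a lie) because Bob is a knave and Ivy is a knave.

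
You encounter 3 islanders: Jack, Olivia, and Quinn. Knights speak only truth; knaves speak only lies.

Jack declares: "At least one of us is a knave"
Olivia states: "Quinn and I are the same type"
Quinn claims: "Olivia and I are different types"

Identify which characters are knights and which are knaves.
Jack is a knight.
Olivia is a knave.
Quinn is a knight.

Verification:
- Jack (knight) says "At least one of us is a knave" - this is TRUE because Olivia is a knave.
- Olivia (knave) says "Quinn and I are the same type" - this is FALSE (a lie) because Olivia is a knave and Quinn is a knight.
- Quinn (knight) says "Olivia and I are different types" - this is TRUE because Quinn is a knight and Olivia is a knave.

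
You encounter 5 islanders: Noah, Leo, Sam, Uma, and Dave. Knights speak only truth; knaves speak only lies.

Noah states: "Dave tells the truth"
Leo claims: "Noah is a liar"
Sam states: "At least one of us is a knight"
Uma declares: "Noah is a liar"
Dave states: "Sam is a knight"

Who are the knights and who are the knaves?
Noah is a knight.
Leo is a knave.
Sam is a knight.
Uma is a knave.
Dave is a knight.

Verification:
- Noah (knight) says "Dave tells the truth" - this is TRUE because Dave is a knight.
- Leo (knave) says "Noah is a liar" - this is FALSE (a lie) because Noah is a knight.
- Sam (knight) says "At least one of us is a knight" - this is TRUE because Noah, Sam, and Dave are knights.
- Uma (knave) says "Noah is a liar" - this is FALSE (a lie) because Noah is a knight.
- Dave (knight) says "Sam is a knight" - this is TRUE because Sam is a knight.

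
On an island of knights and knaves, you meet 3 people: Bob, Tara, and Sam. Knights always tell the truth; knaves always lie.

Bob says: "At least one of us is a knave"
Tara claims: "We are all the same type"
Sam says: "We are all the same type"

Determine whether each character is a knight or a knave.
Bob is a knight.
Tara is a knave.
Sam is a knave.

Verification:
- Bob (knight) says "At least one of us is a knave" - this is TRUE because Tara and Sam are knaves.
- Tara (knave) says "We are all the same type" - this is FALSE (a lie) because Bob is a knight and Tara and Sam are knaves.
- Sam (knave) says "We are all the same type" - this is FALSE (a lie) because Bob is a knight and Tara and Sam are knaves.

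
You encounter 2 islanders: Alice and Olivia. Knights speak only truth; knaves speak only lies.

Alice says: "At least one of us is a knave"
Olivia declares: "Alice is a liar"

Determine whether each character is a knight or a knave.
Alice is a knight.
Olivia is a knave.

Verification:
- Alice (knight) says "At least one of us is a knave" - this is TRUE because Olivia is a knave.
- Olivia (knave) says "Alice is a liar" - this is FALSE (a lie) because Alice is a knight.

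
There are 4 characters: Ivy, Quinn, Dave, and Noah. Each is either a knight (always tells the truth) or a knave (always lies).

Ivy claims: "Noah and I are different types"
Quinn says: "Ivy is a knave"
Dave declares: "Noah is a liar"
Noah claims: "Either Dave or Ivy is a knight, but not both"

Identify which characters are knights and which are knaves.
Ivy is a knight.
Quinn is a knave.
Dave is a knight.
Noah is a knave.

Verification:
- Ivy (knight) says "Noah and I are different types" - this is TRUE because Ivy is a knight and Noah is a knave.
- Quinn (knave) says "Ivy is a knave" - this is FALSE (a lie) because Ivy is a knight.
- Dave (knight) says "Noah is a liar" - this is TRUE because Noah is a knave.
- Noah (knave) says "Either Dave or Ivy is a knight, but not both" - this is FALSE (a lie) because Dave is a knight and Ivy is a knight.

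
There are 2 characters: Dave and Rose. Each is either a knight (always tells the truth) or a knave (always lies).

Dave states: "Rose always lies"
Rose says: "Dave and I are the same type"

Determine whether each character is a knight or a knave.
Dave is a knight.
Rose is a knave.

Verification:
- Dave (knight) says "Rose always lies" - this is TRUE because Rose is a knave.
- Rose (knave) says "Dave and I are the same type" - this is FALSE (a lie) because Rose is a knave and Dave is a knight.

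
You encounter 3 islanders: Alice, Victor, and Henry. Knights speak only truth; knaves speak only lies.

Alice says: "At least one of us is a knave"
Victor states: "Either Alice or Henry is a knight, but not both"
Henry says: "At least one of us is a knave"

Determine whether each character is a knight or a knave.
Alice is a knight.
Victor is a knave.
Henry is a knight.

Verification:
- Alice (knight) says "At least one of us is a knave" - this is TRUE because Victor is a knave.
- Victor (knave) says "Either Alice or Henry is a knight, but not both" - this is FALSE (a lie) because Alice is a knight and Henry is a knight.
- Henry (knight) says "At least one of us is a knave" - this is TRUE because Victor is a knave.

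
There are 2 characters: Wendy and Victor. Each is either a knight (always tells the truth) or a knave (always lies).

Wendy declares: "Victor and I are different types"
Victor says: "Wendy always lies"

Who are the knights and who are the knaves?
Wendy is a knight.
Victor is a knave.

Verification:
- Wendy (knight) says "Victor and I are different types" - this is TRUE because Wendy is a knight and Victor is a knave.
- Victor (knave) says "Wendy always lies" - this is FALSE (a lie) because Wendy is a knight.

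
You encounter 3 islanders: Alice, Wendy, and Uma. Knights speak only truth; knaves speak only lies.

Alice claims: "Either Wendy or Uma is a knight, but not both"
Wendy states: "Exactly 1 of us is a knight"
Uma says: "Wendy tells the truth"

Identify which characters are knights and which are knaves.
Alice is a knave.
Wendy is a knave.
Uma is a knave.

Verification:
- Alice (knave) says "Either Wendy or Uma is a knight, but not both" - this is FALSE (a lie) because Wendy is a knave and Uma is a knave.
- Wendy (knave) says "Exactly 1 of us is a knight" - this is FALSE (a lie) because there are 0 knights.
- Uma (knave) says "Wendy tells the truth" - this is FALSE (a lie) because Wendy is a knave.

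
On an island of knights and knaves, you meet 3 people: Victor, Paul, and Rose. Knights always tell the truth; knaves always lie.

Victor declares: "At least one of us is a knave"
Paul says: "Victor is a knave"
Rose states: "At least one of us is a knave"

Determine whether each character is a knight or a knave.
Victor is a knight.
Paul is a knave.
Rose is a knight.

Verification:
- Victor (knight) says "At least one of us is a knave" - this is TRUE because Paul is a knave.
- Paul (knave) says "Victor is a knave" - this is FALSE (a lie) because Victor is a knight.
- Rose (knight) says "At least one of us is a knave" - this is TRUE because Paul is a knave.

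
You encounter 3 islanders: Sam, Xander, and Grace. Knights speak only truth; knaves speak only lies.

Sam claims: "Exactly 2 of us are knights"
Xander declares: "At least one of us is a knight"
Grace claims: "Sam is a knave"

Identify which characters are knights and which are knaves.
Sam is a knight.
Xander is a knight.
Grace is a knave.

Verification:
- Sam (knight) says "Exactly 2 of us are knights" - this is TRUE because there are 2 knights.
- Xander (knight) says "At least one of us is a knight" - this is TRUE because Sam and Xander are knights.
- Grace (knave) says "Sam is a knave" - this is FALSE (a lie) because Sam is a knight.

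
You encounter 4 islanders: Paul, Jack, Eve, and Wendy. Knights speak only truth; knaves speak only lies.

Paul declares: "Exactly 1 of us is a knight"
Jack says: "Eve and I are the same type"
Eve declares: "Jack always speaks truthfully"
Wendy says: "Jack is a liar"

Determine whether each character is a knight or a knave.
Paul is a knave.
Jack is a knight.
Eve is a knight.
Wendy is a knave.

Verification:
- Paul (knave) says "Exactly 1 of us is a knight" - this is FALSE (a lie) because there are 2 knights.
- Jack (knight) says "Eve and I are the same type" - this is TRUE because Jack is a knight and Eve is a knight.
- Eve (knight) says "Jack always speaks truthfully" - this is TRUE because Jack is a knight.
- Wendy (knave) says "Jack is a liar" - this is FALSE (a lie) because Jack is a knight.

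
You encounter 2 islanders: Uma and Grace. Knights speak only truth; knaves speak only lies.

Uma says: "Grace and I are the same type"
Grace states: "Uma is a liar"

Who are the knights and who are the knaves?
Uma is a knave.
Grace is a knight.

Verification:
- Uma (knave) says "Grace and I are the same type" - this is FALSE (a lie) because Uma is a knave and Grace is a knight.
- Grace (knight) says "Uma is a liar" - this is TRUE because Uma is a knave.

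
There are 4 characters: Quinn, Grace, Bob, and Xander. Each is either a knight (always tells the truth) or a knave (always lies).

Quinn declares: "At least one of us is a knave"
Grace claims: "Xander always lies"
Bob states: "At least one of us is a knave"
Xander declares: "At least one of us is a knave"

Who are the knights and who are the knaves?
Quinn is a knight.
Grace is a knave.
Bob is a knight.
Xander is a knight.

Verification:
- Quinn (knight) says "At least one of us is a knave" - this is TRUE because Grace is a knave.
- Grace (knave) says "Xander always lies" - this is FALSE (a lie) because Xander is a knight.
- Bob (knight) says "At least one of us is a knave" - this is TRUE because Grace is a knave.
- Xander (knight) says "At least one of us is a knave" - this is TRUE because Grace is a knave.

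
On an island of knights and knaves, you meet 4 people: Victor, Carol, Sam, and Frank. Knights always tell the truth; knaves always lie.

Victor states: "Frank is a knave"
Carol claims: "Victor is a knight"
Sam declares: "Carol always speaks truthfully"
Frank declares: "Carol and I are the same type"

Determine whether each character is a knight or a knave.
Victor is a knight.
Carol is a knight.
Sam is a knight.
Frank is a knave.

Verification:
- Victor (knight) says "Frank is a knave" - this is TRUE because Frank is a knave.
- Carol (knight) says "Victor is a knight" - this is TRUE because Victor is a knight.
- Sam (knight) says "Carol always speaks truthfully" - this is TRUE because Carol is a knight.
- Frank (knave) says "Carol and I are the same type" - this is FALSE (a lie) because Frank is a knave and Carol is a knight.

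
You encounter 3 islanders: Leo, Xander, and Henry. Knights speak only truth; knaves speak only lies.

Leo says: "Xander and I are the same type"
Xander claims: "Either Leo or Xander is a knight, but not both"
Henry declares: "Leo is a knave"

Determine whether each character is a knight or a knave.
Leo is a knave.
Xander is a knight.
Henry is a knight.

Verification:
- Leo (knave) says "Xander and I are the same type" - this is FALSE (a lie) because Leo is a knave and Xander is a knight.
- Xander (knight) says "Either Leo or Xander is a knight, but not both" - this is TRUE because Leo is a knave and Xander is a knight.
- Henry (knight) says "Leo is a knave" - this is TRUE because Leo is a knave.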